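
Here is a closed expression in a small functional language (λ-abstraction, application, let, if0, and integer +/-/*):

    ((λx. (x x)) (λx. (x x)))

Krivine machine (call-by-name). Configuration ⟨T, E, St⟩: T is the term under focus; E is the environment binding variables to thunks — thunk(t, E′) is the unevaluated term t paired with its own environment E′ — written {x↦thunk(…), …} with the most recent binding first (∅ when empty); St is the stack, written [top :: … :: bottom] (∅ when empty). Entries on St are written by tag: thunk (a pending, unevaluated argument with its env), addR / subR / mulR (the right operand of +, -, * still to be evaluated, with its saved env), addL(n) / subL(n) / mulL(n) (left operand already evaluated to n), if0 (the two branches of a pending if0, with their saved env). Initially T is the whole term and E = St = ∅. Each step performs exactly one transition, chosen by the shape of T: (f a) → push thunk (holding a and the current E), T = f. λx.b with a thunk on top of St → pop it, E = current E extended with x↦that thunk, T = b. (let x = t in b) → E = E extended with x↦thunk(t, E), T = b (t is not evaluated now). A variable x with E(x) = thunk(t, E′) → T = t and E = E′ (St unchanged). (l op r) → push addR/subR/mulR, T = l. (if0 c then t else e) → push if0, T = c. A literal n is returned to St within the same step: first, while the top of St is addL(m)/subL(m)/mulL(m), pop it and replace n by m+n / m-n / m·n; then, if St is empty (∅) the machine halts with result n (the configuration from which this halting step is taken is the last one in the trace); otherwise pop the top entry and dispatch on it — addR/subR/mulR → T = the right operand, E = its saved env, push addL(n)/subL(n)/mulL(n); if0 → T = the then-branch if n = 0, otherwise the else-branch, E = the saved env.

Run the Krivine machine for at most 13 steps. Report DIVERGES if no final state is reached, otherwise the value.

0. ⟨T=((λx. (x x)) (λx. (x x))); E=∅; St=∅⟩
1. ⟨T=(λx. (x x)); E=∅; St=[thunk]⟩
2. ⟨T=(x x); E={x↦thunk((λx. (x x)), ∅)}; St=∅⟩
3. ⟨T=x; E={x↦thunk((λx. (x x)), ∅)}; St=[thunk]⟩
4. ⟨T=(λx. (x x)); E=∅; St=[thunk]⟩
5. ⟨T=(x x); E={x↦thunk(x, {x↦thunk((λx. (x x)), ∅)})}; St=∅⟩
6. ⟨T=x; E={x↦thunk(x, {x↦thunk((λx. (x x)), ∅)})}; St=[thunk]⟩
7. ⟨T=x; E={x↦thunk((λx. (x x)), ∅)}; St=[thunk]⟩
8. ⟨T=(λx. (x x)); E=∅; St=[thunk]⟩
9. ⟨T=(x x); E={x↦thunk(x, {x↦thunk(x, {x↦thunk((λx. (x x)), ∅)})})}; St=∅⟩
10. ⟨T=x; E={x↦thunk(x, {x↦thunk(x, {x↦thunk((λx. (x x)), ∅)})})}; St=[thunk]⟩
11. ⟨T=x; E={x↦thunk(x, {x↦thunk((λx. (x x)), ∅)})}; St=[thunk]⟩
12. ⟨T=x; E={x↦thunk((λx. (x x)), ∅)}; St=[thunk]⟩
13. ⟨T=(λx. (x x)); E=∅; St=[thunk]⟩
→ 13 transitions taken and the configuration is still not final: no result within 13 steps

Answer: DIVERGES (no final state within 13 steps)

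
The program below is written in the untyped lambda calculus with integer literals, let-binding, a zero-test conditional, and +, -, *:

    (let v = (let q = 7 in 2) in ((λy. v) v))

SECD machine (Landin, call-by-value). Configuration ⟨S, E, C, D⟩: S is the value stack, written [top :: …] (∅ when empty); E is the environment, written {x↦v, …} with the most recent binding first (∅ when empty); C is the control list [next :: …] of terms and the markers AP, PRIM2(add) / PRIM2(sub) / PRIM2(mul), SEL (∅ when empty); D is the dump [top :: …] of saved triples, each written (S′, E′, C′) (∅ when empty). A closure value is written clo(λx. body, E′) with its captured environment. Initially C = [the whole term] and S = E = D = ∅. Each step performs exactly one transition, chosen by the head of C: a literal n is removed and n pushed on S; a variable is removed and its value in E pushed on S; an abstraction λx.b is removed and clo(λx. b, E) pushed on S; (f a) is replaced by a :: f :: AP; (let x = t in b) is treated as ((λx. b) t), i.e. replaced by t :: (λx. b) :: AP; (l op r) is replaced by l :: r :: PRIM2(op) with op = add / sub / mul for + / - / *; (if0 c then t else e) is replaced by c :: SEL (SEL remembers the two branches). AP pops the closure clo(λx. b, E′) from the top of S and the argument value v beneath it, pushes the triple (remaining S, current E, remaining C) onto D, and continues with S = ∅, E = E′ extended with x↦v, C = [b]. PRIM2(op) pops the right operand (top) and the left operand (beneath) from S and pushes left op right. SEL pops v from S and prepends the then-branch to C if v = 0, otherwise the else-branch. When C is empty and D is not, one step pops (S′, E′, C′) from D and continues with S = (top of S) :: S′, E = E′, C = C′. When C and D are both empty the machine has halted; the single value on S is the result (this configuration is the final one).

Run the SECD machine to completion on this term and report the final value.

t=0: ⟨S=∅; E=∅; C=[(let v = (let q = 7 in 2) in ((λy. v) v))]; D=∅⟩
t=1: ⟨S=∅; E=∅; C=[(let q = 7 in 2) :: (λv. ((λy. v) v)) :: AP]; D=∅⟩
t=2: ⟨S=∅; E=∅; C=[7 :: (λq. 2) :: AP :: (λv. ((λy. v) v)) :: AP]; D=∅⟩
t=3: ⟨S=[7]; E=∅; C=[(λq. 2) :: AP :: (λv. ((λy. v) v)) :: AP]; D=∅⟩
t=4: ⟨S=[clo(λq. 2, ∅) :: 7]; E=∅; C=[AP :: (λv. ((λy. v) v)) :: AP]; D=∅⟩
t=5: ⟨S=∅; E={q↦7}; C=[2]; D=[(∅, ∅, [(λv. ((λy. v) v)) :: AP])]⟩
t=6: ⟨S=[2]; E={q↦7}; C=∅; D=[(∅, ∅, [(λv. ((λy. v) v)) :: AP])]⟩
t=7: ⟨S=[2]; E=∅; C=[(λv. ((λy. v) v)) :: AP]; D=∅⟩
t=8: ⟨S=[clo(λv. ((λy. v) v), ∅) :: 2]; E=∅; C=[AP]; D=∅⟩
t=9: ⟨S=∅; E={v↦2}; C=[((λy. v) v)]; D=[(∅, ∅, ∅)]⟩
t=10: ⟨S=∅; E={v↦2}; C=[v :: (λy. v) :: AP]; D=[(∅, ∅, ∅)]⟩
t=11: ⟨S=[2]; E={v↦2}; C=[(λy. v) :: AP]; D=[(∅, ∅, ∅)]⟩
t=12: ⟨S=[clo(λy. v, {v↦2}) :: 2]; E={v↦2}; C=[AP]; D=[(∅, ∅, ∅)]⟩
t=13: ⟨S=∅; E={y↦2, v↦2}; C=[v]; D=[(∅, {v↦2}, ∅) :: (∅, ∅, ∅)]⟩
t=14: ⟨S=[2]; E={y↦2, v↦2}; C=∅; D=[(∅, {v↦2}, ∅) :: (∅, ∅, ∅)]⟩
t=15: ⟨S=[2]; E={v↦2}; C=∅; D=[(∅, ∅, ∅)]⟩
t=16: ⟨S=[2]; E=∅; C=∅; D=∅⟩
→ final value 2

Answer: 2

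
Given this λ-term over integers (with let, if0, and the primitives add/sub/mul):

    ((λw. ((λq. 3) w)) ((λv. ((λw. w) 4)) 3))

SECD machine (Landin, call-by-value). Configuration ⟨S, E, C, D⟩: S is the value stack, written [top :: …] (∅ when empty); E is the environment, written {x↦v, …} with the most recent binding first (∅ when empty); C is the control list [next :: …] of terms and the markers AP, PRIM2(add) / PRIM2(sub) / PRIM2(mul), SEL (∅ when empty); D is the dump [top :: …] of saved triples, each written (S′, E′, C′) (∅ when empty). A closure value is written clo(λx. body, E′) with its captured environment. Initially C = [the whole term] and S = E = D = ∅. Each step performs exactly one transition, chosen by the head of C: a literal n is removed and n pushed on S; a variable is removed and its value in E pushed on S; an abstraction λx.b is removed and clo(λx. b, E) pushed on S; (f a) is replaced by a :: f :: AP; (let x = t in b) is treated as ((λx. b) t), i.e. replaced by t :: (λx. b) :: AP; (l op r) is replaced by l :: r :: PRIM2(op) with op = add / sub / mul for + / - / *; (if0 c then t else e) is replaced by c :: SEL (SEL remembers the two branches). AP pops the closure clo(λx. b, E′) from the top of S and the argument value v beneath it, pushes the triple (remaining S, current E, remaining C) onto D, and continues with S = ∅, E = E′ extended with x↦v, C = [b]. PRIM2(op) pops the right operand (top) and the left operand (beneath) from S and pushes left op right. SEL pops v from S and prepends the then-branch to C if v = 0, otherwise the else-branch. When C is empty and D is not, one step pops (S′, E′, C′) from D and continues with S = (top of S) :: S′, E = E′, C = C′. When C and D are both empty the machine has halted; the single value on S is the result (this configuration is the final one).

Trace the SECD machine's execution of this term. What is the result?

Answer: 3

Execution trace:
[0] [S=∅ | E=∅ | C=[((λw. ((λq. 3) w)) ((λv. ((λw. w) 4)) 3))] | D=∅]
[1] [S=∅ | E=∅ | C=[((λv. ((λw. w) 4)) 3) :: (λw. ((λq. 3) w)) :: AP] | D=∅]
[2] [S=∅ | E=∅ | C=[3 :: (λv. ((λw. w) 4)) :: AP :: (λw. ((λq. 3) w)) :: AP] | D=∅]
[3] [S=[3] | E=∅ | C=[(λv. ((λw. w) 4)) :: AP :: (λw. ((λq. 3) w)) :: AP] | D=∅]
[4] [S=[clo(λv. ((λw. w) 4), ∅) :: 3] | E=∅ | C=[AP :: (λw. ((λq. 3) w)) :: AP] | D=∅]
[5] [S=∅ | E={v↦3} | C=[((λw. w) 4)] | D=[(∅, ∅, [(λw. ((λq. 3) w)) :: AP])]]
[6] [S=∅ | E={v↦3} | C=[4 :: (λw. w) :: AP] | D=[(∅, ∅, [(λw. ((λq. 3) w)) :: AP])]]
[7] [S=[4] | E={v↦3} | C=[(λw. w) :: AP] | D=[(∅, ∅, [(λw. ((λq. 3) w)) :: AP])]]
[8] [S=[clo(λw. w, {v↦3}) :: 4] | E={v↦3} | C=[AP] | D=[(∅, ∅, [(λw. ((λq. 3) w)) :: AP])]]
[9] [S=∅ | E={w↦4, v↦3} | C=[w] | D=[(∅, {v↦3}, ∅) :: (∅, ∅, [(λw. ((λq. 3) w)) :: AP])]]
[10] [S=[4] | E={w↦4, v↦3} | C=∅ | D=[(∅, {v↦3}, ∅) :: (∅, ∅, [(λw. ((λq. 3) w)) :: AP])]]
[11] [S=[4] | E={v↦3} | C=∅ | D=[(∅, ∅, [(λw. ((λq. 3) w)) :: AP])]]
[12] [S=[4] | E=∅ | C=[(λw. ((λq. 3) w)) :: AP] | D=∅]
[13] [S=[clo(λw. ((λq. 3) w), ∅) :: 4] | E=∅ | C=[AP] | D=∅]
[14] [S=∅ | E={w↦4} | C=[((λq. 3) w)] | D=[(∅, ∅, ∅)]]
[15] [S=∅ | E={w↦4} | C=[w :: (λq. 3) :: AP] | D=[(∅, ∅, ∅)]]
[16] [S=[4] | E={w↦4} | C=[(λq. 3) :: AP] | D=[(∅, ∅, ∅)]]
[17] [S=[clo(λq. 3, {w↦4}) :: 4] | E={w↦4} | C=[AP] | D=[(∅, ∅, ∅)]]
[18] [S=∅ | E={q↦4, w↦4} | C=[3] | D=[(∅, {w↦4}, ∅) :: (∅, ∅, ∅)]]
[19] [S=[3] | E={q↦4, w↦4} | C=∅ | D=[(∅, {w↦4}, ∅) :: (∅, ∅, ∅)]]
[20] [S=[3] | E={w↦4} | C=∅ | D=[(∅, ∅, ∅)]]
[21] [S=[3] | E=∅ | C=∅ | D=∅]
→ final value 3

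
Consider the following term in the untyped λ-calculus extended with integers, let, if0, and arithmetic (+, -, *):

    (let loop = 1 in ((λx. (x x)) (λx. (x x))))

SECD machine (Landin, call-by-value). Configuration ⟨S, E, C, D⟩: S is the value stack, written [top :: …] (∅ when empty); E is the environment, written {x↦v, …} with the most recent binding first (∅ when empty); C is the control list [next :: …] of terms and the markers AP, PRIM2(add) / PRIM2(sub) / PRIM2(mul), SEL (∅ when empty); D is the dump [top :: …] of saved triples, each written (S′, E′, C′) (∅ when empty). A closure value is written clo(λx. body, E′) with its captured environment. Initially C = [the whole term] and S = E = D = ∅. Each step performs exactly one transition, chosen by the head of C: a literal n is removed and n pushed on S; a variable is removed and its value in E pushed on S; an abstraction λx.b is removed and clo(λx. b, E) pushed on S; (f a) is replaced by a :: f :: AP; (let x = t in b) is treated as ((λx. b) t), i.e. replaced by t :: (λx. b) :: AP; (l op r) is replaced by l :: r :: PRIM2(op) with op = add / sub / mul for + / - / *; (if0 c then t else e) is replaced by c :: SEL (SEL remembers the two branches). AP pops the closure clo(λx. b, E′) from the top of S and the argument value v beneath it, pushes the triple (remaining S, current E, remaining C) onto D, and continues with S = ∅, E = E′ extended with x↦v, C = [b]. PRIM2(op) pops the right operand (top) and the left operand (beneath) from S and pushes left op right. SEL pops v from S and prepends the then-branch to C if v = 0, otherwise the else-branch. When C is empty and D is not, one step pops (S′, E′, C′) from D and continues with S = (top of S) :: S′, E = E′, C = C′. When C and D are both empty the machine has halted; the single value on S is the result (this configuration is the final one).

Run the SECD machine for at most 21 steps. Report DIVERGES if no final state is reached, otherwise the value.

0. <S=∅, E=∅, C=[(let loop = 1 in ((λx. (x x)) (λx. (x x))))], D=∅>
1. <S=∅, E=∅, C=[1 :: (λloop. ((λx. (x x)) (λx. (x x)))) :: AP], D=∅>
2. <S=[1], E=∅, C=[(λloop. ((λx. (x x)) (λx. (x x)))) :: AP], D=∅>
3. <S=[clo(λloop. ((λx. (x x)) (λx. (x x))), ∅) :: 1], E=∅, C=[AP], D=∅>
4. <S=∅, E={loop↦1}, C=[((λx. (x x)) (λx. (x x)))], D=[(∅, ∅, ∅)]>
5. <S=∅, E={loop↦1}, C=[(λx. (x x)) :: (λx. (x x)) :: AP], D=[(∅, ∅, ∅)]>
6. <S=[clo(λx. (x x), {loop↦1})], E={loop↦1}, C=[(λx. (x x)) :: AP], D=[(∅, ∅, ∅)]>
7. <S=[clo(λx. (x x), {loop↦1}) :: clo(λx. (x x), {loop↦1})], E={loop↦1}, C=[AP], D=[(∅, ∅, ∅)]>
8. <S=∅, E={x↦clo(λx. (x x), {loop↦1}), loop↦1}, C=[(x x)], D=[(∅, {loop↦1}, ∅) :: (∅, ∅, ∅)]>
9. <S=∅, E={x↦clo(λx. (x x), {loop↦1}), loop↦1}, C=[x :: x :: AP], D=[(∅, {loop↦1}, ∅) :: (∅, ∅, ∅)]>
10. <S=[clo(λx. (x x), {loop↦1})], E={x↦clo(λx. (x x), {loop↦1}), loop↦1}, C=[x :: AP], D=[(∅, {loop↦1}, ∅) :: (∅, ∅, ∅)]>
11. <S=[clo(λx. (x x), {loop↦1}) :: clo(λx. (x x), {loop↦1})], E={x↦clo(λx. (x x), {loop↦1}), loop↦1}, C=[AP], D=[(∅, {loop↦1}, ∅) :: (∅, ∅, ∅)]>
12. <S=∅, E={x↦clo(λx. (x x), {loop↦1}), loop↦1}, C=[(x x)], D=[(∅, {x↦clo(λx. (x x), {loop↦1}), loop↦1}, ∅) :: (∅, {loop↦1}, ∅) :: (∅, ∅, ∅)]>
13. <S=∅, E={x↦clo(λx. (x x), {loop↦1}), loop↦1}, C=[x :: x :: AP], D=[(∅, {x↦clo(λx. (x x), {loop↦1}), loop↦1}, ∅) :: (∅, {loop↦1}, ∅) :: (∅, ∅, ∅)]>
14. <S=[clo(λx. (x x), {loop↦1})], E={x↦clo(λx. (x x), {loop↦1}), loop↦1}, C=[x :: AP], D=[(∅, {x↦clo(λx. (x x), {loop↦1}), loop↦1}, ∅) :: (∅, {loop↦1}, ∅) :: (∅, ∅, ∅)]>
15. <S=[clo(λx. (x x), {loop↦1}) :: clo(λx. (x x), {loop↦1})], E={x↦clo(λx. (x x), {loop↦1}), loop↦1}, C=[AP], D=[(∅, {x↦clo(λx. (x x), {loop↦1}), loop↦1}, ∅) :: (∅, {loop↦1}, ∅) :: (∅, ∅, ∅)]>
16. <S=∅, E={x↦clo(λx. (x x), {loop↦1}), loop↦1}, C=[(x x)], D=[(∅, {x↦clo(λx. (x x), {loop↦1}), loop↦1}, ∅) :: (∅, {x↦clo(λx. (x x), {loop↦1}), loop↦1}, ∅) :: (∅, {loop↦1}, ∅) :: (∅, ∅, ∅)]>
17. <S=∅, E={x↦clo(λx. (x x), {loop↦1}), loop↦1}, C=[x :: x :: AP], D=[(∅, {x↦clo(λx. (x x), {loop↦1}), loop↦1}, ∅) :: (∅, {x↦clo(λx. (x x), {loop↦1}), loop↦1}, ∅) :: (∅, {loop↦1}, ∅) :: (∅, ∅, ∅)]>
18. <S=[clo(λx. (x x), {loop↦1})], E={x↦clo(λx. (x x), {loop↦1}), loop↦1}, C=[x :: AP], D=[(∅, {x↦clo(λx. (x x), {loop↦1}), loop↦1}, ∅) :: (∅, {x↦clo(λx. (x x), {loop↦1}), loop↦1}, ∅) :: (∅, {loop↦1}, ∅) :: (∅, ∅, ∅)]>
19. <S=[clo(λx. (x x), {loop↦1}) :: clo(λx. (x x), {loop↦1})], E={x↦clo(λx. (x x), {loop↦1}), loop↦1}, C=[AP], D=[(∅, {x↦clo(λx. (x x), {loop↦1}), loop↦1}, ∅) :: (∅, {x↦clo(λx. (x x), {loop↦1}), loop↦1}, ∅) :: (∅, {loop↦1}, ∅) :: (∅, ∅, ∅)]>
20. <S=∅, E={x↦clo(λx. (x x), {loop↦1}), loop↦1}, C=[(x x)], D=[(∅, {x↦clo(λx. (x x), {loop↦1}), loop↦1}, ∅) :: (∅, {x↦clo(λx. (x x), {loop↦1}), loop↦1}, ∅) :: (∅, {x↦clo(λx. (x x), {loop↦1}), loop↦1}, ∅) :: (∅, {loop↦1}, ∅) :: (∅, ∅, ∅)]>
21. <S=∅, E={x↦clo(λx. (x x), {loop↦1}), loop↦1}, C=[x :: x :: AP], D=[(∅, {x↦clo(λx. (x x), {loop↦1}), loop↦1}, ∅) :: (∅, {x↦clo(λx. (x x), {loop↦1}), loop↦1}, ∅) :: (∅, {x↦clo(λx. (x x), {loop↦1}), loop↦1}, ∅) :: (∅, {loop↦1}, ∅) :: (∅, ∅, ∅)]>
→ 21 transitions taken and the configuration is still not final: no result within 21 steps

Answer: DIVERGES (no final state within 21 steps)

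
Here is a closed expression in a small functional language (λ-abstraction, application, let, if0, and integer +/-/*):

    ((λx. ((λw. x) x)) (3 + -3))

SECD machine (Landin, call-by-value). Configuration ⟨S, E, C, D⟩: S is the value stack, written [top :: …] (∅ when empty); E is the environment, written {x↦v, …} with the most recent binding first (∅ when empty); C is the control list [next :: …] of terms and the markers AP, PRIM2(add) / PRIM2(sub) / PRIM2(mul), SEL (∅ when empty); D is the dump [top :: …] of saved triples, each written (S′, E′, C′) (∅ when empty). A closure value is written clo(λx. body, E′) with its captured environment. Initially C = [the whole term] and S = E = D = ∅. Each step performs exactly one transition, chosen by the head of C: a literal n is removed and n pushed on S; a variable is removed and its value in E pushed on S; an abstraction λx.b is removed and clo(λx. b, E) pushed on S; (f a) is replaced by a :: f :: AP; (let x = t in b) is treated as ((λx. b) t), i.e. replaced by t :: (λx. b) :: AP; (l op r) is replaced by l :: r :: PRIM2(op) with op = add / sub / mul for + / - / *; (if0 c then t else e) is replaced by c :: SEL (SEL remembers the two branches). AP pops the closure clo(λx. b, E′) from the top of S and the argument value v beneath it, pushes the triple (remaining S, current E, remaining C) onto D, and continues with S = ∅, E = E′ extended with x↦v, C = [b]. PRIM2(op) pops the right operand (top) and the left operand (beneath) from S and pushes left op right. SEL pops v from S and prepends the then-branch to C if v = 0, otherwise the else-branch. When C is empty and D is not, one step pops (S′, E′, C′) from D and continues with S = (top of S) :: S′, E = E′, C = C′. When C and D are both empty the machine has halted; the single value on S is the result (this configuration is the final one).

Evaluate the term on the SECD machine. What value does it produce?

[0] [S=∅ | E=∅ | C=[((λx. ((λw. x) x)) (3 + -3))] | D=∅]
[1] [S=∅ | E=∅ | C=[(3 + -3) :: (λx. ((λw. x) x)) :: AP] | D=∅]
[2] [S=∅ | E=∅ | C=[3 :: -3 :: PRIM2(add) :: (λx. ((λw. x) x)) :: AP] | D=∅]
[3] [S=[3] | E=∅ | C=[-3 :: PRIM2(add) :: (λx. ((λw. x) x)) :: AP] | D=∅]
[4] [S=[-3 :: 3] | E=∅ | C=[PRIM2(add) :: (λx. ((λw. x) x)) :: AP] | D=∅]
[5] [S=[0] | E=∅ | C=[(λx. ((λw. x) x)) :: AP] | D=∅]
[6] [S=[clo(λx. ((λw. x) x), ∅) :: 0] | E=∅ | C=[AP] | D=∅]
[7] [S=∅ | E={x↦0} | C=[((λw. x) x)] | D=[(∅, ∅, ∅)]]
[8] [S=∅ | E={x↦0} | C=[x :: (λw. x) :: AP] | D=[(∅, ∅, ∅)]]
[9] [S=[0] | E={x↦0} | C=[(λw. x) :: AP] | D=[(∅, ∅, ∅)]]
[10] [S=[clo(λw. x, {x↦0}) :: 0] | E={x↦0} | C=[AP] | D=[(∅, ∅, ∅)]]
[11] [S=∅ | E={w↦0, x↦0} | C=[x] | D=[(∅, {x↦0}, ∅) :: (∅, ∅, ∅)]]
[12] [S=[0] | E={w↦0, x↦0} | C=∅ | D=[(∅, {x↦0}, ∅) :: (∅, ∅, ∅)]]
[13] [S=[0] | E={x↦0} | C=∅ | D=[(∅, ∅, ∅)]]
[14] [S=[0] | E=∅ | C=∅ | D=∅]
→ final value 0

Answer: 0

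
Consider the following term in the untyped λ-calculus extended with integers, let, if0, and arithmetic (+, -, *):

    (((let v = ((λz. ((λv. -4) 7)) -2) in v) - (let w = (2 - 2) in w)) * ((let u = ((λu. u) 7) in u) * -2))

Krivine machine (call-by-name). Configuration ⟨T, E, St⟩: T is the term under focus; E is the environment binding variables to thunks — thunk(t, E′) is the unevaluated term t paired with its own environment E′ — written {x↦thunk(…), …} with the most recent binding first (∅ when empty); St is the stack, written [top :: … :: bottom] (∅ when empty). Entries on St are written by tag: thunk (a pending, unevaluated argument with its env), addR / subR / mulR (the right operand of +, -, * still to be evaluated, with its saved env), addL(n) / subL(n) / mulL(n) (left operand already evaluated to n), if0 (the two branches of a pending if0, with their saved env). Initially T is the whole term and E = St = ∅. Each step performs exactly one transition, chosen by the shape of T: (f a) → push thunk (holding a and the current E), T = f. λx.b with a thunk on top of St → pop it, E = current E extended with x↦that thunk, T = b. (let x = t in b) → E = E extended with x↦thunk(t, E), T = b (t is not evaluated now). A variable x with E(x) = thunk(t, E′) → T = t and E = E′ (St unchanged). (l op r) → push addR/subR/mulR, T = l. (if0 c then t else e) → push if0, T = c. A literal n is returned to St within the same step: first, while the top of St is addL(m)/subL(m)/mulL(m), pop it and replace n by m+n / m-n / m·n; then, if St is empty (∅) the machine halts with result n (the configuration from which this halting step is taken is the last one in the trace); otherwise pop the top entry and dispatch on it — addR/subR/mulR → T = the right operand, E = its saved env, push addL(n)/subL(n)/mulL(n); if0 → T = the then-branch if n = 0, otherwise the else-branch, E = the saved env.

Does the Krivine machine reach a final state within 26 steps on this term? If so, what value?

[0] <T=(((let v = ((λz. ((λv. -4) 7)) -2) in v) - (let w = (2 - 2) in w)) * ((let u = ((λu. u) 7) in u) * -2)), E=∅, St=∅>
[1] <T=((let v = ((λz. ((λv. -4) 7)) -2) in v) - (let w = (2 - 2) in w)), E=∅, St=[mulR]>
[2] <T=(let v = ((λz. ((λv. -4) 7)) -2) in v), E=∅, St=[subR :: mulR]>
[3] <T=v, E={v↦thunk(((λz. ((λv. -4) 7)) -2), ∅)}, St=[subR :: mulR]>
[4] <T=((λz. ((λv. -4) 7)) -2), E=∅, St=[subR :: mulR]>
[5] <T=(λz. ((λv. -4) 7)), E=∅, St=[thunk :: subR :: mulR]>
[6] <T=((λv. -4) 7), E={z↦thunk(-2, ∅)}, St=[subR :: mulR]>
[7] <T=(λv. -4), E={z↦thunk(-2, ∅)}, St=[thunk :: subR :: mulR]>
[8] <T=-4, E={v↦thunk(7, {z↦thunk(-2, ∅)}), z↦thunk(-2, ∅)}, St=[subR :: mulR]>
[9] <T=(let w = (2 - 2) in w), E=∅, St=[subL(-4) :: mulR]>
[10] <T=w, E={w↦thunk((2 - 2), ∅)}, St=[subL(-4) :: mulR]>
[11] <T=(2 - 2), E=∅, St=[subL(-4) :: mulR]>
[12] <T=2, E=∅, St=[subR :: subL(-4) :: mulR]>
[13] <T=2, E=∅, St=[subL(2) :: subL(-4) :: mulR]>
[14] <T=((let u = ((λu. u) 7) in u) * -2), E=∅, St=[mulL(-4)]>
[15] <T=(let u = ((λu. u) 7) in u), E=∅, St=[mulR :: mulL(-4)]>
[16] <T=u, E={u↦thunk(((λu. u) 7), ∅)}, St=[mulR :: mulL(-4)]>
[17] <T=((λu. u) 7), E=∅, St=[mulR :: mulL(-4)]>
[18] <T=(λu. u), E=∅, St=[thunk :: mulR :: mulL(-4)]>
[19] <T=u, E={u↦thunk(7, ∅)}, St=[mulR :: mulL(-4)]>
[20] <T=7, E=∅, St=[mulR :: mulL(-4)]>
[21] <T=-2, E=∅, St=[mulL(7) :: mulL(-4)]>
→ final value 56

Answer: 56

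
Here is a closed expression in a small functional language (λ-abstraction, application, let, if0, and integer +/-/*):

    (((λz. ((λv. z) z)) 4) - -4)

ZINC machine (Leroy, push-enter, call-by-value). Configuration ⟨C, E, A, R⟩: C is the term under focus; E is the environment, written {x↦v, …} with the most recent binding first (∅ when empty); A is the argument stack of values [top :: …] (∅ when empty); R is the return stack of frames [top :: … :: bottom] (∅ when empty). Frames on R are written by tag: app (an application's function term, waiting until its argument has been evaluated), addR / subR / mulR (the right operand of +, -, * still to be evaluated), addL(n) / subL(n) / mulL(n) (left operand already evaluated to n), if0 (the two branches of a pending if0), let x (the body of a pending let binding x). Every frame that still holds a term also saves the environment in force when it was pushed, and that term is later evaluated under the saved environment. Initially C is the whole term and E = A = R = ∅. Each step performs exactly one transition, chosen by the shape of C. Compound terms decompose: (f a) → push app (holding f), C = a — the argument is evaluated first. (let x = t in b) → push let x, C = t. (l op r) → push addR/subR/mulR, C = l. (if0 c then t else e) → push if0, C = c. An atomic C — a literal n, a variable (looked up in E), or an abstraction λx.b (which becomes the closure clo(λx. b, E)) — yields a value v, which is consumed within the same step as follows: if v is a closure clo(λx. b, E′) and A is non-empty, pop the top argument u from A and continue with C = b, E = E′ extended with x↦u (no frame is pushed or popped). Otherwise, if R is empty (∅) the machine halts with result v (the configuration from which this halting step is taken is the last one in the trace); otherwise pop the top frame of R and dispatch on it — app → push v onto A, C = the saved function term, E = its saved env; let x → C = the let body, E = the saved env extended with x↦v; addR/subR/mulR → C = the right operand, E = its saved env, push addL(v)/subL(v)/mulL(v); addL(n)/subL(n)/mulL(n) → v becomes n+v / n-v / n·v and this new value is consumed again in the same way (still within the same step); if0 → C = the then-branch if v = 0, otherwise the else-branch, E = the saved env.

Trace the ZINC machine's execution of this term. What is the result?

Answer: 8

Execution trace:
t=0: <C=(((λz. ((λv. z) z)) 4) - -4), E=∅, A=∅, R=∅>
t=1: <C=((λz. ((λv. z) z)) 4), E=∅, A=∅, R=[subR]>
t=2: <C=4, E=∅, A=∅, R=[app :: subR]>
t=3: <C=(λz. ((λv. z) z)), E=∅, A=[4], R=[subR]>
t=4: <C=((λv. z) z), E={z↦4}, A=∅, R=[subR]>
t=5: <C=z, E={z↦4}, A=∅, R=[app :: subR]>
t=6: <C=(λv. z), E={z↦4}, A=[4], R=[subR]>
t=7: <C=z, E={v↦4, z↦4}, A=∅, R=[subR]>
t=8: <C=-4, E=∅, A=∅, R=[subL(4)]>
→ final value 8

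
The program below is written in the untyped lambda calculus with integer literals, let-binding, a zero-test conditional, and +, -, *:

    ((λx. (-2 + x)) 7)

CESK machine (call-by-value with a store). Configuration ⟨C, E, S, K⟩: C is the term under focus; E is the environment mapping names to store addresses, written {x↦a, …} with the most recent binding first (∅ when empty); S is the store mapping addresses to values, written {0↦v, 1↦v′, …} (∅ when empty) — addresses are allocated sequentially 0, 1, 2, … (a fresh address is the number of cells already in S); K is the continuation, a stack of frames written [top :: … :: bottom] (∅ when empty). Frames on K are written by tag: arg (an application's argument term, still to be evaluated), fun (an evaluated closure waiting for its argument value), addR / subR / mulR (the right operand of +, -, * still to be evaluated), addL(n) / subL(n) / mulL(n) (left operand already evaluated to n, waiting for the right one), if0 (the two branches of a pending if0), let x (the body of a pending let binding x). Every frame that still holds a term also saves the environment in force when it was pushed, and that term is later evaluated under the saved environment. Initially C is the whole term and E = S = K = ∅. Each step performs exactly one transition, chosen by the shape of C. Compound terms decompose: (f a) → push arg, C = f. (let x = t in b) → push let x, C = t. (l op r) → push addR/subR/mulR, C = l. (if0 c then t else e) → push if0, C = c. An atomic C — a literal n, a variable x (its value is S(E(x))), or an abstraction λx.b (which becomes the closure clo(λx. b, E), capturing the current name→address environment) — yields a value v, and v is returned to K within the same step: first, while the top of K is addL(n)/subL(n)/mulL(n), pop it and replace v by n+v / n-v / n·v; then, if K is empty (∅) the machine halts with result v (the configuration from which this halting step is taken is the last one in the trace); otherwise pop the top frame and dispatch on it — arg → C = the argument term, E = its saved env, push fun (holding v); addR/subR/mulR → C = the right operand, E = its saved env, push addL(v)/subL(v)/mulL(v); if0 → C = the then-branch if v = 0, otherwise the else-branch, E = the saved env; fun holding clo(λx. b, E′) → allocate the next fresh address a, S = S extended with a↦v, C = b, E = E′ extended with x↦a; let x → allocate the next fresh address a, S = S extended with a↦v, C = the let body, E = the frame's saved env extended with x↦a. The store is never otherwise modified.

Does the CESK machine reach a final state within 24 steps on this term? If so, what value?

0. <C=((λx. (-2 + x)) 7), E=∅, S=∅, K=∅>
1. <C=(λx. (-2 + x)), E=∅, S=∅, K=[arg]>
2. <C=7, E=∅, S=∅, K=[fun]>
3. <C=(-2 + x), E={x↦0}, S={0↦7}, K=∅>
4. <C=-2, E={x↦0}, S={0↦7}, K=[addR]>
5. <C=x, E={x↦0}, S={0↦7}, K=[addL(-2)]>
→ final value 5

Answer: 5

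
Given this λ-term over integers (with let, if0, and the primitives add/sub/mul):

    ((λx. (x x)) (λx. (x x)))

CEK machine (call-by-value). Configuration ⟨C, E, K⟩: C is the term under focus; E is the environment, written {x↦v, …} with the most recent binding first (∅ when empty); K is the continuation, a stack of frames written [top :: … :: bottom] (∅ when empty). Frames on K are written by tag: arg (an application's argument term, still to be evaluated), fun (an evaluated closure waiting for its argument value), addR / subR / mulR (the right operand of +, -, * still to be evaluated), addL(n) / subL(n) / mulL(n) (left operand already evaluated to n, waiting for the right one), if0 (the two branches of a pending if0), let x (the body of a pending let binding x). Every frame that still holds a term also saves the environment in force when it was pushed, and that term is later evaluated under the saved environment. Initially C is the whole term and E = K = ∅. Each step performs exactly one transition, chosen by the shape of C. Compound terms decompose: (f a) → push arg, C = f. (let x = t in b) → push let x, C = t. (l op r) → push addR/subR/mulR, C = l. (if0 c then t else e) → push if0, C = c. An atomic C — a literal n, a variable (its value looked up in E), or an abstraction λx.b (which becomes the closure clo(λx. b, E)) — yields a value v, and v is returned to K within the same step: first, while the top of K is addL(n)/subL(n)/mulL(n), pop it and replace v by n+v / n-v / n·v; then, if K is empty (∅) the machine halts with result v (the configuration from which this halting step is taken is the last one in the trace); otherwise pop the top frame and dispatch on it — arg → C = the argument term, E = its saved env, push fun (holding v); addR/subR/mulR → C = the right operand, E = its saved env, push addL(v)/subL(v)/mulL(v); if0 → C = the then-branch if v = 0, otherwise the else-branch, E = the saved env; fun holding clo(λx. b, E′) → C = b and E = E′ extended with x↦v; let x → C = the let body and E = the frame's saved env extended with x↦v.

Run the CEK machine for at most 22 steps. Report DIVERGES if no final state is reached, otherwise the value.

Answer: DIVERGES (no final state within 22 steps)

Machine steps:
0. <C=((λx. (x x)) (λx. (x x))), E=∅, K=∅>
1. <C=(λx. (x x)), E=∅, K=[arg]>
2. <C=(λx. (x x)), E=∅, K=[fun]>
3. <C=(x x), E={x↦clo(λx. (x x), ∅)}, K=∅>
4. <C=x, E={x↦clo(λx. (x x), ∅)}, K=[arg]>
5. <C=x, E={x↦clo(λx. (x x), ∅)}, K=[fun]>
… configuration repeats with period 3 (steps 3–5 recur indefinitely) …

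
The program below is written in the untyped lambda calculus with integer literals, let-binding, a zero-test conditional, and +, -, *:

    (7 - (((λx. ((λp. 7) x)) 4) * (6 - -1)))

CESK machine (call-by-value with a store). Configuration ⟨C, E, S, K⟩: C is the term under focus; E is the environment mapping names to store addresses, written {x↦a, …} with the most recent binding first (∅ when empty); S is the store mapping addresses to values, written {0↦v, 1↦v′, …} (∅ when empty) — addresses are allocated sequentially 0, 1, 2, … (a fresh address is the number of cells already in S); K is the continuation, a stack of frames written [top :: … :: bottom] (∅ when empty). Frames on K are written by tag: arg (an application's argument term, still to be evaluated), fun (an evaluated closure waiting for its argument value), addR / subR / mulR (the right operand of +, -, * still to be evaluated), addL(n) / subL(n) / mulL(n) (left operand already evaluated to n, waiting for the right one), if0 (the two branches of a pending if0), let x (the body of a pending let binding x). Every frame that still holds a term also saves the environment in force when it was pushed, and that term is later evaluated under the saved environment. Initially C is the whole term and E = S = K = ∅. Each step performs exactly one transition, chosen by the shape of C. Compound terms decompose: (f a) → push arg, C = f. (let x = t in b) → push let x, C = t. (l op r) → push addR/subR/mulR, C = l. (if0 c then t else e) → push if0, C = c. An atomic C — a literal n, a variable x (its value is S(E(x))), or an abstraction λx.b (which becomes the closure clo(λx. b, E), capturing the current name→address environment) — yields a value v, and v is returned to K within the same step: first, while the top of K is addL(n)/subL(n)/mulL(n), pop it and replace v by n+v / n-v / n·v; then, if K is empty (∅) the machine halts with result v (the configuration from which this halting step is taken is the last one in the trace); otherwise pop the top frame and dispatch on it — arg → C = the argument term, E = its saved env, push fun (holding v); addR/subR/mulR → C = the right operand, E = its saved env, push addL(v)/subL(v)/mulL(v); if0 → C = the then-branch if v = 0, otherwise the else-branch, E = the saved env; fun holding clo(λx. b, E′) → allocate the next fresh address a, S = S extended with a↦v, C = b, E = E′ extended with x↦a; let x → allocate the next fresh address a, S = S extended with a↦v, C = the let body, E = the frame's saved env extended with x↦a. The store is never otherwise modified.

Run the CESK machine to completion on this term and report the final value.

[0] ⟨C=(7 - (((λx. ((λp. 7) x)) 4) * (6 - -1))); E=∅; S=∅; K=∅⟩
[1] ⟨C=7; E=∅; S=∅; K=[subR]⟩
[2] ⟨C=(((λx. ((λp. 7) x)) 4) * (6 - -1)); E=∅; S=∅; K=[subL(7)]⟩
[3] ⟨C=((λx. ((λp. 7) x)) 4); E=∅; S=∅; K=[mulR :: subL(7)]⟩
[4] ⟨C=(λx. ((λp. 7) x)); E=∅; S=∅; K=[arg :: mulR :: subL(7)]⟩
[5] ⟨C=4; E=∅; S=∅; K=[fun :: mulR :: subL(7)]⟩
[6] ⟨C=((λp. 7) x); E={x↦0}; S={0↦4}; K=[mulR :: subL(7)]⟩
[7] ⟨C=(λp. 7); E={x↦0}; S={0↦4}; K=[arg :: mulR :: subL(7)]⟩
[8] ⟨C=x; E={x↦0}; S={0↦4}; K=[fun :: mulR :: subL(7)]⟩
[9] ⟨C=7; E={p↦1, x↦0}; S={0↦4, 1↦4}; K=[mulR :: subL(7)]⟩
[10] ⟨C=(6 - -1); E=∅; S={0↦4, 1↦4}; K=[mulL(7) :: subL(7)]⟩
[11] ⟨C=6; E=∅; S={0↦4, 1↦4}; K=[subR :: mulL(7) :: subL(7)]⟩
[12] ⟨C=-1; E=∅; S={0↦4, 1↦4}; K=[subL(6) :: mulL(7) :: subL(7)]⟩
→ final value -42

Answer: -42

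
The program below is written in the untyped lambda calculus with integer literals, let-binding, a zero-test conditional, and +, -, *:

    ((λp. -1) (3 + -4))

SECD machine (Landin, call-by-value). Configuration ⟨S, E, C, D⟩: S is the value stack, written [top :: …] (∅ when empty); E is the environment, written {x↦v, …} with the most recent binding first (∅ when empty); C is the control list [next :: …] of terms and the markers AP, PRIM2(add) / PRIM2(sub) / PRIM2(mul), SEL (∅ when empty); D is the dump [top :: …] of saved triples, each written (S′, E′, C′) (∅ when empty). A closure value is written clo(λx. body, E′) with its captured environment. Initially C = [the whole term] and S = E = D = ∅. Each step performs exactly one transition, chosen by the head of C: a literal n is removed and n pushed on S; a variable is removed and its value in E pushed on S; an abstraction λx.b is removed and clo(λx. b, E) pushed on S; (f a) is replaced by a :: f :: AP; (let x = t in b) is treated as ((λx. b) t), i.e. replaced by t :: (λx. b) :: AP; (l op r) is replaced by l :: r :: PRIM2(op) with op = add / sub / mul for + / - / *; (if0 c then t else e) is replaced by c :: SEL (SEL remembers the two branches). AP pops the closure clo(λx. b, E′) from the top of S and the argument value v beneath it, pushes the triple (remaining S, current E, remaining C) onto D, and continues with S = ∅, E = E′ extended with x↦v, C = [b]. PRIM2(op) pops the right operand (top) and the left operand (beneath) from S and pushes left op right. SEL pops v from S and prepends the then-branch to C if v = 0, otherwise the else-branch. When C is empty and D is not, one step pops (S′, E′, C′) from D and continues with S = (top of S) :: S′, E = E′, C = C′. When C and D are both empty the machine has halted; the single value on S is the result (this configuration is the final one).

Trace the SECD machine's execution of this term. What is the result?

t=0: ⟨S=∅; E=∅; C=[((λp. -1) (3 + -4))]; D=∅⟩
t=1: ⟨S=∅; E=∅; C=[(3 + -4) :: (λp. -1) :: AP]; D=∅⟩
t=2: ⟨S=∅; E=∅; C=[3 :: -4 :: PRIM2(add) :: (λp. -1) :: AP]; D=∅⟩
t=3: ⟨S=[3]; E=∅; C=[-4 :: PRIM2(add) :: (λp. -1) :: AP]; D=∅⟩
t=4: ⟨S=[-4 :: 3]; E=∅; C=[PRIM2(add) :: (λp. -1) :: AP]; D=∅⟩
t=5: ⟨S=[-1]; E=∅; C=[(λp. -1) :: AP]; D=∅⟩
t=6: ⟨S=[clo(λp. -1, ∅) :: -1]; E=∅; C=[AP]; D=∅⟩
t=7: ⟨S=∅; E={p↦-1}; C=[-1]; D=[(∅, ∅, ∅)]⟩
t=8: ⟨S=[-1]; E={p↦-1}; C=∅; D=[(∅, ∅, ∅)]⟩
t=9: ⟨S=[-1]; E=∅; C=∅; D=∅⟩
→ final value -1

Answer: -1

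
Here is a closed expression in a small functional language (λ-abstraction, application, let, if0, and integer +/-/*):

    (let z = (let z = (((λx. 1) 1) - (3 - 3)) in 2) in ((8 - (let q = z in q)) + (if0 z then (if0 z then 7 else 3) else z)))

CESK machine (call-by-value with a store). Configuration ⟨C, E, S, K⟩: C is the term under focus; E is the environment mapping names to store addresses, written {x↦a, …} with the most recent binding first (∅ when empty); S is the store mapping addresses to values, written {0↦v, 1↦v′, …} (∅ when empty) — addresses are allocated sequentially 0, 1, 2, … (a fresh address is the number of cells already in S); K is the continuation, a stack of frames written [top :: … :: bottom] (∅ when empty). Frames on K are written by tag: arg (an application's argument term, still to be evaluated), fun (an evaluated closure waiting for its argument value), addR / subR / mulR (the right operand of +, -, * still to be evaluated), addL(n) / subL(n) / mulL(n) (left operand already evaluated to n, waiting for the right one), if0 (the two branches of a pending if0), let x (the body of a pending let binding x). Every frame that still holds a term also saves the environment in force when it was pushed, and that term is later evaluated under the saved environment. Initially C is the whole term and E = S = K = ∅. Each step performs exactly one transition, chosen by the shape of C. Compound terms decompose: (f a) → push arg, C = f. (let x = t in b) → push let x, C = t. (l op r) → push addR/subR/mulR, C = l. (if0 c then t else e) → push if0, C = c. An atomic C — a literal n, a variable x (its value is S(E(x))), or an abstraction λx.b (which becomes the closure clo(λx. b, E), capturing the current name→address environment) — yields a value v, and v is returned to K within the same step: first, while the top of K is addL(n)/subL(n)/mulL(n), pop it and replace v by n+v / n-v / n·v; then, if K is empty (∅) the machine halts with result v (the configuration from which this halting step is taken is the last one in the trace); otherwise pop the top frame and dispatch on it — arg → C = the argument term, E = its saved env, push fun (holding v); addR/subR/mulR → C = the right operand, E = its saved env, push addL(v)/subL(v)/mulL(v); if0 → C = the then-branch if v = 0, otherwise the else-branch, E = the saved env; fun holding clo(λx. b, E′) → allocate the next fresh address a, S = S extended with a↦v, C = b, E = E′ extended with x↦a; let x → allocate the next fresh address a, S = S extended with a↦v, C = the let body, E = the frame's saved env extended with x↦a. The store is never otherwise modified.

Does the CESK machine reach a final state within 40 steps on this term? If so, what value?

0. ⟨C=(let z = (let z = (((λx. 1) 1) - (3 - 3)) in 2) in ((8 - (let q = z in q)) + (if0 z then (if0 z then 7 else 3) else z))); E=∅; S=∅; K=∅⟩
1. ⟨C=(let z = (((λx. 1) 1) - (3 - 3)) in 2); E=∅; S=∅; K=[let z]⟩
2. ⟨C=(((λx. 1) 1) - (3 - 3)); E=∅; S=∅; K=[let z :: let z]⟩
3. ⟨C=((λx. 1) 1); E=∅; S=∅; K=[subR :: let z :: let z]⟩
4. ⟨C=(λx. 1); E=∅; S=∅; K=[arg :: subR :: let z :: let z]⟩
5. ⟨C=1; E=∅; S=∅; K=[fun :: subR :: let z :: let z]⟩
6. ⟨C=1; E={x↦0}; S={0↦1}; K=[subR :: let z :: let z]⟩
7. ⟨C=(3 - 3); E=∅; S={0↦1}; K=[subL(1) :: let z :: let z]⟩
8. ⟨C=3; E=∅; S={0↦1}; K=[subR :: subL(1) :: let z :: let z]⟩
9. ⟨C=3; E=∅; S={0↦1}; K=[subL(3) :: subL(1) :: let z :: let z]⟩
10. ⟨C=2; E={z↦1}; S={0↦1, 1↦1}; K=[let z]⟩
11. ⟨C=((8 - (let q = z in q)) + (if0 z then (if0 z then 7 else 3) else z)); E={z↦2}; S={0↦1, 1↦1, 2↦2}; K=∅⟩
12. ⟨C=(8 - (let q = z in q)); E={z↦2}; S={0↦1, 1↦1, 2↦2}; K=[addR]⟩
13. ⟨C=8; E={z↦2}; S={0↦1, 1↦1, 2↦2}; K=[subR :: addR]⟩
14. ⟨C=(let q = z in q); E={z↦2}; S={0↦1, 1↦1, 2↦2}; K=[subL(8) :: addR]⟩
15. ⟨C=z; E={z↦2}; S={0↦1, 1↦1, 2↦2}; K=[let q :: subL(8) :: addR]⟩
16. ⟨C=q; E={q↦3, z↦2}; S={0↦1, 1↦1, 2↦2, 3↦2}; K=[subL(8) :: addR]⟩
17. ⟨C=(if0 z then (if0 z then 7 else 3) else z); E={z↦2}; S={0↦1, 1↦1, 2↦2, 3↦2}; K=[addL(6)]⟩
18. ⟨C=z; E={z↦2}; S={0↦1, 1↦1, 2↦2, 3↦2}; K=[if0 :: addL(6)]⟩
19. ⟨C=z; E={z↦2}; S={0↦1, 1↦1, 2↦2, 3↦2}; K=[addL(6)]⟩
→ final value 8

Answer: 8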